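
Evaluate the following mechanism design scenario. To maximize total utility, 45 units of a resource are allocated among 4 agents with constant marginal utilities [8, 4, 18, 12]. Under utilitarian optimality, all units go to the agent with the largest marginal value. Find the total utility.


Step 1: The marginal utilities are [8, 4, 18, 12]
Step 2: The highest marginal utility is 18
Step 3: All 45 units go to that agent
Step 4: Total utility = 18 * 45 = 810

810


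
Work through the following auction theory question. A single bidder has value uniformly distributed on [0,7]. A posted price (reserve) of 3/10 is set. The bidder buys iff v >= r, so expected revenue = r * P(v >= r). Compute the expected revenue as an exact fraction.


Step 1: Posted price r = 3/10, value support [0,7]
Step 2: P(v >= r) = (7 - 3/10)/7 = 67/70
Step 3: Expected revenue = r * P(v >= r) = 3/10 * 67/70
Step 4: Revenue = 201/700

201/700


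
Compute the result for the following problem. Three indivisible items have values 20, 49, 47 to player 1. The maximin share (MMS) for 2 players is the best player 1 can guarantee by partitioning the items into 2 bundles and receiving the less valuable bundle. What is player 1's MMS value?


Step 1: Item values = 20, 49, 47
Step 2: Enumerate all 2-bundle partitions and take the smaller bundle:
  Partition 1: {20} vs {49,47} -> bundles 20, 96; min = 20
  Partition 2: {49} vs {20,47} -> bundles 49, 67; min = 49
  Partition 3: {47} vs {20,49} -> bundles 47, 69; min = 47
Step 3: MMS = max(20, 49, 47) = 49

49


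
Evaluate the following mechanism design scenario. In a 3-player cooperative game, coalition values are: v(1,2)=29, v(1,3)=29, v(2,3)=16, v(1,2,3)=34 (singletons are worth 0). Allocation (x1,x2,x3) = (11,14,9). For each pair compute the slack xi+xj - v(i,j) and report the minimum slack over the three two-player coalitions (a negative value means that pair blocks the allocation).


Step 1: Slack for coalition (1,2): x1+x2 - v12 = 25 - 29 = -4
Step 2: Slack for coalition (1,3): x1+x3 - v13 = 20 - 29 = -9
Step 3: Slack for coalition (2,3): x2+x3 - v23 = 23 - 16 = 7
Step 4: Minimum slack = min(-4, -9, 7) = -9, attained by (1,3); coalition (1,3) can block (slack < 0), so the allocation is not in the core

-9


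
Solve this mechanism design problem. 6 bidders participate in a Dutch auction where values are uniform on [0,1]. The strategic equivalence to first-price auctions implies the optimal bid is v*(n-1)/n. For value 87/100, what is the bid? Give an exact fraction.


Step 1: Dutch auctions are strategically equivalent to first-price auctions
Step 2: The equilibrium bid is b(v) = v*(n-1)/n
Step 3: b = 87/100 * 5/6
Step 4: b = 29/40

29/40


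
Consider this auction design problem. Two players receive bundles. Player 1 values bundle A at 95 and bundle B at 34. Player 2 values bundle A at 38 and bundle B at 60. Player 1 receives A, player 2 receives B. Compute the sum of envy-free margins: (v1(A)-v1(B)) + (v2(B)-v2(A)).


Step 1: Player 1's margin = v1(A) - v1(B) = 95 - 34 = 61
Step 2: Player 2's margin = v2(B) - v2(A) = 60 - 38 = 22
Step 3: Total margin = 61 + 22 = 83

83


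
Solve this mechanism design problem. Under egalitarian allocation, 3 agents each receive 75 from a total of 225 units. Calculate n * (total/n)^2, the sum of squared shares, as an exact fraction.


Step 1: Each agent's share = 225/3 = 75
Step 2: Square of each share = (75)^2 = 5625
Step 3: Sum of squares = 3 * 5625 = 16875

16875


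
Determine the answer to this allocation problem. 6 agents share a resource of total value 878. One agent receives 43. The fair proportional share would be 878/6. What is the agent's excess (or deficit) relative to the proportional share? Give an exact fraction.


Step 1: Proportional share = 878/6 = 439/3
Step 2: Agent's actual allocation = 43
Step 3: Excess = 43 - 439/3 = -310/3

-310/3


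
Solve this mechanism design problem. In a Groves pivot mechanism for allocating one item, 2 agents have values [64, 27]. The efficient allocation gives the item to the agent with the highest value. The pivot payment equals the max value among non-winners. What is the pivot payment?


Step 1: The efficient winner is agent 0 with value 64
Step 2: Other agents' values: [27]
Step 3: Pivot payment = max(others) = 27
Step 4: The winner pays 27

27


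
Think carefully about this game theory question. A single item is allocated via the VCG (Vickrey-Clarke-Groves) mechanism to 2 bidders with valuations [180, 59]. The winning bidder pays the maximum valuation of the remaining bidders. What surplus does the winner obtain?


Step 1: The winner is the agent with the highest value: agent 0 with value 180
Step 2: Values of other agents: [59]
Step 3: VCG payment = max of others' values = 59
Step 4: Surplus = 180 - 59 = 121

121


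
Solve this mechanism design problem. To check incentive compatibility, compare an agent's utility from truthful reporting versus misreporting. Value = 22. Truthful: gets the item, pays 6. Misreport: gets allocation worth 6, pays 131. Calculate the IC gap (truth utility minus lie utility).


Step 1: U(truth) = value - payment = 22 - 6 = 16
Step 2: U(lie) = allocation - payment = 6 - 131 = -125
Step 3: IC gap = 16 - (-125) = 141

141


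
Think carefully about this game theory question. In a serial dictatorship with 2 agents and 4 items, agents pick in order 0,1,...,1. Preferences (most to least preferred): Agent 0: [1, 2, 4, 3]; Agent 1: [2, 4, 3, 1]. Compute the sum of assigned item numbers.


Step 1: Agent 0 picks item 1
Step 2: Agent 1 picks item 2
Step 3: Sum = 1 + 2 = 3

3


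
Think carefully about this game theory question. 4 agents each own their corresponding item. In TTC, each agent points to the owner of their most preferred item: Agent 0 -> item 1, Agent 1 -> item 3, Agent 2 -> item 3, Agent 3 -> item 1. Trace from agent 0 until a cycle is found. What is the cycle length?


Step 1: Trace the pointer graph from agent 0: 0 -> 1 -> 3 -> 1
Step 2: A cycle is detected when we revisit agent 1
Step 3: The cycle is: 1 -> 3 -> 1
Step 4: Cycle length = 2

2


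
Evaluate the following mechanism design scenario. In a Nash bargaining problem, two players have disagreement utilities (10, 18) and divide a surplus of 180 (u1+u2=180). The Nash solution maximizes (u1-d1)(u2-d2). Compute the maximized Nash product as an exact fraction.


Step 1: The Nash solution splits surplus symmetrically above the disagreement point
Step 2: u1 = (total + d1 - d2)/2 = (180 + 10 - 18)/2 = 86
Step 3: u2 = (total - d1 + d2)/2 = (180 - 10 + 18)/2 = 94
Step 4: Nash product = (86 - 10) * (94 - 18)
Step 5: = 76 * 76 = 5776

5776


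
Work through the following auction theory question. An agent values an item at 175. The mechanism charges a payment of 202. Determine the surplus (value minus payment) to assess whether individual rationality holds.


Step 1: Surplus = value - payment = 175 - 202 = -27
Step 2: IR is violated (surplus < 0)

-27


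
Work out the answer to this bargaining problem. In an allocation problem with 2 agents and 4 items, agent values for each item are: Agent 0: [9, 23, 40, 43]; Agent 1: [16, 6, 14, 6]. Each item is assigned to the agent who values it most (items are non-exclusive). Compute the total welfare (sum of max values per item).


Step 1: For each item, find the maximum value among all agents.
Step 2: Item 0 -> Agent 1 (value 16)
Step 3: Item 1 -> Agent 0 (value 23)
Step 4: Item 2 -> Agent 0 (value 40)
Step 5: Item 3 -> Agent 0 (value 43)
Step 6: Total welfare = 16 + 23 + 40 + 43 = 122

122


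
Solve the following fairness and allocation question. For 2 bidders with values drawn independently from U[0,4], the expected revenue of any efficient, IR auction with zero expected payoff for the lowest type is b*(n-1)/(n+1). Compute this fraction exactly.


Step 1: By Revenue Equivalence, expected revenue = b*(n-1)/(n+1)
Step 2: Substituting n = 2, b = 4
Step 3: Revenue = 4*(2-1)/(2+1) = 4*1/3
Step 4: Revenue = 4/3

4/3


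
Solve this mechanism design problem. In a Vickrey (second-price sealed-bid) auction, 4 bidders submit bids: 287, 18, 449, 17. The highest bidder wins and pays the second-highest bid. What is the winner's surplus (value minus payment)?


Step 1: Sort bids in descending order: 449, 287, 18, 17
Step 2: The winning bid is the highest: 449
Step 3: The payment equals the second-highest bid: 287
Step 4: Surplus = winner's bid - payment = 449 - 287 = 162

162


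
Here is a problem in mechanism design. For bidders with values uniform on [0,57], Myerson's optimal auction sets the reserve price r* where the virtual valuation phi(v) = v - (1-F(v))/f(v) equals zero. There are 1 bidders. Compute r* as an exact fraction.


Step 1: For U[0,57], F(v) = v/57 and f(v) = 1/57
Step 2: phi(v) = v - (1 - v/57)/(1/57) = v - (57 - v) = 2v - 57
Step 3: Set phi(r*) = 0: 2r* - 57 = 0
Step 4: r* = 57/2 (the number of bidders n = 1 does not enter)

57/2


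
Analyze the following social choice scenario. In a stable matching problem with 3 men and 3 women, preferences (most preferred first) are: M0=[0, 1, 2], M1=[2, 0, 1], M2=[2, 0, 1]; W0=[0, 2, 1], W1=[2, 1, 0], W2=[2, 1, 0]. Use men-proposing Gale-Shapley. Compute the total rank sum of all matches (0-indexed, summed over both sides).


Step 1: Run Gale-Shapley (men propose, women hold best offer):
  M0 proposes to W0; she accepts
  M1 proposes to W2; she accepts
  M2 proposes to W2; she switches from M1
  M1 proposes to W0; rejected
  M1 proposes to W1; she accepts
Step 2: Final matching: W0-M0, W1-M1, W2-M2
Step 3: 0-indexed ranks (man's rank of his match, then woman's): 0 + 0 + 2 + 1 + 0 + 0
Step 4: Total rank sum = 3

3


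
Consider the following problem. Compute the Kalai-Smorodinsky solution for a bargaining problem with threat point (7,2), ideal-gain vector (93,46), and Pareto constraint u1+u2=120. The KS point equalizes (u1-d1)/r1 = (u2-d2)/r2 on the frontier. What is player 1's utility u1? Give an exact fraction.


Step 1: At the KS point, (u1-d1)/r1 = (u2-d2)/r2 = t and u1+u2 = 120
Step 2: u1 = d1 + r1*t and u2 = d2 + r2*t, so (d1 + r1*t) + (d2 + r2*t) = 120
Step 3: t = (120 - 7 - 2)/(93 + 46) = 111/139
Step 4: u1 = d1 + r1*t = 7 + 93 * 111/139 = 11296/139
Step 5: (Check: u2 = d2 + r2*t = 5384/139; u1+u2 = 11296/139 + 5384/139 = 120, on the frontier.)

11296/139


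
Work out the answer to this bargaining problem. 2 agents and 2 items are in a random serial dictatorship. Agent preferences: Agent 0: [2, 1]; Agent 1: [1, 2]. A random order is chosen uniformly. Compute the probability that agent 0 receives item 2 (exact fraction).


Step 1: Agent 0 wants item 2
Step 2: There are 2 possible orderings of agents
Step 3: In 2 orderings, agent 0 gets item 2
Step 4: Probability = 2/2 = 1

1


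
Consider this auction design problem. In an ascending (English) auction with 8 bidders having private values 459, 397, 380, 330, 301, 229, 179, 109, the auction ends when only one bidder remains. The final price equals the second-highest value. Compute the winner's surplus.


Step 1: Identify the highest value: 459
Step 2: Identify the second-highest value: 397
Step 3: The final price = second-highest value = 397
Step 4: Surplus = 459 - 397 = 62

62


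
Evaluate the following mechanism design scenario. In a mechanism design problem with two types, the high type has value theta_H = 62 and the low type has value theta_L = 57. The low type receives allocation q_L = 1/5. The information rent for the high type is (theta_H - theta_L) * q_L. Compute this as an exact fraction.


Step 1: theta_H - theta_L = 62 - 57 = 5
Step 2: Information rent = (theta_H - theta_L) * q_L
Step 3: = 5 * 1/5
Step 4: = 1

1


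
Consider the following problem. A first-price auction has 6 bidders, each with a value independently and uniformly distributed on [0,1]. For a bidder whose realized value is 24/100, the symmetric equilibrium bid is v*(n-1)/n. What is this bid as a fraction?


Step 1: The symmetric BNE bidding function is b(v) = v * (n-1) / n
Step 2: Substitute v = 6/25 and n = 6
Step 3: b = 6/25 * 5/6
Step 4: b = 1/5

1/5


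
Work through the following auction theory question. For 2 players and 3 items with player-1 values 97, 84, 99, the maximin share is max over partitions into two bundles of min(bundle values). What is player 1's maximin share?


Step 1: Item values = 97, 84, 99
Step 2: Enumerate all 2-bundle partitions and take the smaller bundle:
  Partition 1: {97} vs {84,99} -> bundles 97, 183; min = 97
  Partition 2: {84} vs {97,99} -> bundles 84, 196; min = 84
  Partition 3: {99} vs {97,84} -> bundles 99, 181; min = 99
Step 3: MMS = max(97, 84, 99) = 99

99


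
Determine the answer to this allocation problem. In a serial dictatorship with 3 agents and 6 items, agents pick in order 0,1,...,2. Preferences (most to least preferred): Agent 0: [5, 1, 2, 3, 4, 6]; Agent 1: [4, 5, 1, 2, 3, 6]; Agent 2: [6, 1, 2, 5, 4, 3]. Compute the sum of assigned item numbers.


Step 1: Agent 0 picks item 5
Step 2: Agent 1 picks item 4
Step 3: Agent 2 picks item 6
Step 4: Sum = 5 + 4 + 6 = 15

15


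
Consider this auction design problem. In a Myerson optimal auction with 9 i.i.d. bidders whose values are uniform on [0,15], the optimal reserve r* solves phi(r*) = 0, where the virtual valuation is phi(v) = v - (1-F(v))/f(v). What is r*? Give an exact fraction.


Step 1: For U[0,15], F(v) = v/15 and f(v) = 1/15
Step 2: phi(v) = v - (1 - v/15)/(1/15) = v - (15 - v) = 2v - 15
Step 3: Set phi(r*) = 0: 2r* - 15 = 0
Step 4: r* = 15/2 (the number of bidders n = 9 does not enter)

15/2


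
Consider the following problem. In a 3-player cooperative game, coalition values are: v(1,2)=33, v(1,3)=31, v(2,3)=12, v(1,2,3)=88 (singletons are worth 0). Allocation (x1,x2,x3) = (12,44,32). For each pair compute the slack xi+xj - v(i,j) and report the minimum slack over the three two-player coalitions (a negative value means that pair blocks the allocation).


Step 1: Slack for coalition (1,2): x1+x2 - v12 = 56 - 33 = 23
Step 2: Slack for coalition (1,3): x1+x3 - v13 = 44 - 31 = 13
Step 3: Slack for coalition (2,3): x2+x3 - v23 = 76 - 12 = 64
Step 4: Minimum slack = min(23, 13, 64) = 13, attained by (1,3); no pair can gain by deviating, so the allocation is in the core

13


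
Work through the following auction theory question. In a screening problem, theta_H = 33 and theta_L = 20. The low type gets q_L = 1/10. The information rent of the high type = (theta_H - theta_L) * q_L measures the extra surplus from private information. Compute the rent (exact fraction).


Step 1: theta_H - theta_L = 33 - 20 = 13
Step 2: Information rent = (theta_H - theta_L) * q_L
Step 3: = 13 * 1/10
Step 4: = 13/10

13/10


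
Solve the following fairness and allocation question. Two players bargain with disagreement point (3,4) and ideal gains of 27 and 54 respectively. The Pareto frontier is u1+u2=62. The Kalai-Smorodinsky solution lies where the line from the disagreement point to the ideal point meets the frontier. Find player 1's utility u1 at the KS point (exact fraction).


Step 1: At the KS point, (u1-d1)/r1 = (u2-d2)/r2 = t and u1+u2 = 62
Step 2: u1 = d1 + r1*t and u2 = d2 + r2*t, so (d1 + r1*t) + (d2 + r2*t) = 62
Step 3: t = (62 - 3 - 4)/(27 + 54) = 55/81
Step 4: u1 = d1 + r1*t = 3 + 27 * 55/81 = 64/3
Step 5: (Check: u2 = d2 + r2*t = 122/3; u1+u2 = 64/3 + 122/3 = 62, on the frontier.)

64/3


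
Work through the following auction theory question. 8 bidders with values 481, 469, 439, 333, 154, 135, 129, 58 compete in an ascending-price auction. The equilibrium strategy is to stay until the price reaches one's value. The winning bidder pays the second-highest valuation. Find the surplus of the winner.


Step 1: Identify the highest value: 481
Step 2: Identify the second-highest value: 469
Step 3: The final price = second-highest value = 469
Step 4: Surplus = 481 - 469 = 12

12


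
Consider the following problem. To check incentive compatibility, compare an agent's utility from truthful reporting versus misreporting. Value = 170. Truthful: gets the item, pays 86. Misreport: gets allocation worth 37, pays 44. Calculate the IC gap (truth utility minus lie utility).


Step 1: U(truth) = value - payment = 170 - 86 = 84
Step 2: U(lie) = allocation - payment = 37 - 44 = -7
Step 3: IC gap = 84 - (-7) = 91

91


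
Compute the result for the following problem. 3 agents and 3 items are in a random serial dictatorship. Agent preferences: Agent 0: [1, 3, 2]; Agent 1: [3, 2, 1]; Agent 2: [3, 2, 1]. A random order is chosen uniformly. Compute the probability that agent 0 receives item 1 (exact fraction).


Step 1: Agent 0 wants item 1
Step 2: There are 6 possible orderings of agents
Step 3: In 6 orderings, agent 0 gets item 1
Step 4: Probability = 6/6 = 1

1


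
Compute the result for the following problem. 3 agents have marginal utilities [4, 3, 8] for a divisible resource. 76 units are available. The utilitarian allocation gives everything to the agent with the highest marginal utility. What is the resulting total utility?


Step 1: The marginal utilities are [4, 3, 8]
Step 2: The highest marginal utility is 8
Step 3: All 76 units go to that agent
Step 4: Total utility = 8 * 76 = 608

608


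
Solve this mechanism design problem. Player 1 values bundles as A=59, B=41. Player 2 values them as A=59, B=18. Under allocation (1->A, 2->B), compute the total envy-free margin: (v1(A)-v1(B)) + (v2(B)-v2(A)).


Step 1: Player 1's margin = v1(A) - v1(B) = 59 - 41 = 18
Step 2: Player 2's margin = v2(B) - v2(A) = 18 - 59 = -41
Step 3: Total margin = 18 + -41 = -23

-23


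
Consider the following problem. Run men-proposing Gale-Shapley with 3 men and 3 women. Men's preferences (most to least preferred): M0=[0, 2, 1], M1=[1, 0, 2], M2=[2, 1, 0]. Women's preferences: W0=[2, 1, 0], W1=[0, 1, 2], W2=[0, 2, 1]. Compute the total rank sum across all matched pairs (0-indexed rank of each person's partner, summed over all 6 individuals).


Step 1: Run Gale-Shapley (men propose, women hold best offer):
  M0 proposes to W0; she accepts
  M1 proposes to W1; she accepts
  M2 proposes to W2; she accepts
Step 2: Final matching: W0-M0, W1-M1, W2-M2
Step 3: 0-indexed ranks (man's rank of his match, then woman's): 0 + 2 + 0 + 1 + 0 + 1
Step 4: Total rank sum = 4

4


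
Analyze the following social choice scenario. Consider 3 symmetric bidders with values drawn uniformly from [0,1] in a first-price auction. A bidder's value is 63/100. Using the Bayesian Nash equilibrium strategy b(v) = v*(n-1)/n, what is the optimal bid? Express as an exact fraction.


Step 1: The symmetric BNE bidding function is b(v) = v * (n-1) / n
Step 2: Substitute v = 63/100 and n = 3
Step 3: b = 63/100 * 2/3
Step 4: b = 21/50

21/50


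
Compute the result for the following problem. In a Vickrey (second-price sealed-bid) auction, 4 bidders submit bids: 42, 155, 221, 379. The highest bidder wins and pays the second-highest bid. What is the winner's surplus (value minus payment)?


Step 1: Sort bids in descending order: 379, 221, 155, 42
Step 2: The winning bid is the highest: 379
Step 3: The payment equals the second-highest bid: 221
Step 4: Surplus = winner's bid - payment = 379 - 221 = 158

158


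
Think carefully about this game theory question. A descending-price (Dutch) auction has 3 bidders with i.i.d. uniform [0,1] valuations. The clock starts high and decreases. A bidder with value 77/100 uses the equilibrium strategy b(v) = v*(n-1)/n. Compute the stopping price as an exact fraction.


Step 1: Dutch auctions are strategically equivalent to first-price auctions
Step 2: The equilibrium bid is b(v) = v*(n-1)/n
Step 3: b = 77/100 * 2/3
Step 4: b = 77/150

77/150


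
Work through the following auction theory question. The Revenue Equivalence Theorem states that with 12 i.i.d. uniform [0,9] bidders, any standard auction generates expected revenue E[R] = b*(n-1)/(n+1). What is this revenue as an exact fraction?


Step 1: By Revenue Equivalence, expected revenue = b*(n-1)/(n+1)
Step 2: Substituting n = 12, b = 9
Step 3: Revenue = 9*(12-1)/(12+1) = 9*11/13
Step 4: Revenue = 99/13

99/13


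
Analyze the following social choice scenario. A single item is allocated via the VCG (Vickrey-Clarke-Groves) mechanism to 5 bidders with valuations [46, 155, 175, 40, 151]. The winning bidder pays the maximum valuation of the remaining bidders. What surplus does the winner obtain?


Step 1: The winner is the agent with the highest value: agent 2 with value 175
Step 2: Values of other agents: [46, 155, 40, 151]
Step 3: VCG payment = max of others' values = 155
Step 4: Surplus = 175 - 155 = 20

20


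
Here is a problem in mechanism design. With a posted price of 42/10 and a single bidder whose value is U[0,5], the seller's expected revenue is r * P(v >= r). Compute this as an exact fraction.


Step 1: Posted price r = 21/5, value support [0,5]
Step 2: P(v >= r) = (5 - 21/5)/5 = 4/25
Step 3: Expected revenue = r * P(v >= r) = 21/5 * 4/25
Step 4: Revenue = 84/125

84/125


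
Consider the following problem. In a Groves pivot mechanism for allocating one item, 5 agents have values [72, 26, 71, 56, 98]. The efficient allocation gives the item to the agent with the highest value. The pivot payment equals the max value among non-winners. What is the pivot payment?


Step 1: The efficient winner is agent 4 with value 98
Step 2: Other agents' values: [72, 26, 71, 56]
Step 3: Pivot payment = max(others) = 72
Step 4: The winner pays 72

72


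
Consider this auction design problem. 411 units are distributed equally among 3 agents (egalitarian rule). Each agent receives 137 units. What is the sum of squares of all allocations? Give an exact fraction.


Step 1: Each agent's share = 411/3 = 137
Step 2: Square of each share = (137)^2 = 18769
Step 3: Sum of squares = 3 * 18769 = 56307

56307


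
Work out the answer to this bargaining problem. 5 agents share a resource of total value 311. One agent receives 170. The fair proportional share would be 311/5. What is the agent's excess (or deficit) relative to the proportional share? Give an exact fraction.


Step 1: Proportional share = 311/5
Step 2: Agent's actual allocation = 170
Step 3: Excess = 170 - 311/5 = 539/5

539/5


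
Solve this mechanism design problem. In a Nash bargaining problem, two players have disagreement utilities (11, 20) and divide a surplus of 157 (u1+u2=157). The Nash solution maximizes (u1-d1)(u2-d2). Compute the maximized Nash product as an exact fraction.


Step 1: The Nash solution splits surplus symmetrically above the disagreement point
Step 2: u1 = (total + d1 - d2)/2 = (157 + 11 - 20)/2 = 74
Step 3: u2 = (total - d1 + d2)/2 = (157 - 11 + 20)/2 = 83
Step 4: Nash product = (74 - 11) * (83 - 20)
Step 5: = 63 * 63 = 3969

3969


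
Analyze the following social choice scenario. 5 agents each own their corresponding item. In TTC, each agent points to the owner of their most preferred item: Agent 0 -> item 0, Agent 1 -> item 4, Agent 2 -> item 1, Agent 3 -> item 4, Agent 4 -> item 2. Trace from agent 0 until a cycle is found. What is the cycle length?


Step 1: Trace the pointer graph from agent 0: 0 -> 0
Step 2: A cycle is detected when we revisit agent 0
Step 3: The cycle is: 0 -> 0
Step 4: Cycle length = 1

1


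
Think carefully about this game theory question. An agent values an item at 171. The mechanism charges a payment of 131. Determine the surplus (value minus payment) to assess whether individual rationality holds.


Step 1: Surplus = value - payment = 171 - 131 = 40
Step 2: IR is satisfied (surplus >= 0)

40


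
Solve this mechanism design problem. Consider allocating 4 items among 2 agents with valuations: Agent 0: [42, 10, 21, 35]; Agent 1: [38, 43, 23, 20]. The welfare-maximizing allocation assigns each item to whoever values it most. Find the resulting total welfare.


Step 1: For each item, find the maximum value among all agents.
Step 2: Item 0 -> Agent 0 (value 42)
Step 3: Item 1 -> Agent 1 (value 43)
Step 4: Item 2 -> Agent 1 (value 23)
Step 5: Item 3 -> Agent 0 (value 35)
Step 6: Total welfare = 42 + 43 + 23 + 35 = 143

143


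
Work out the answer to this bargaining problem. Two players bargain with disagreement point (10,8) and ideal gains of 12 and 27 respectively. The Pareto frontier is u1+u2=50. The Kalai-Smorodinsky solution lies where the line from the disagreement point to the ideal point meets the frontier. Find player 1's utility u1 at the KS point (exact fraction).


Step 1: At the KS point, (u1-d1)/r1 = (u2-d2)/r2 = t and u1+u2 = 50
Step 2: u1 = d1 + r1*t and u2 = d2 + r2*t, so (d1 + r1*t) + (d2 + r2*t) = 50
Step 3: t = (50 - 10 - 8)/(12 + 27) = 32/39
Step 4: u1 = d1 + r1*t = 10 + 12 * 32/39 = 258/13
Step 5: (Check: u2 = d2 + r2*t = 392/13; u1+u2 = 258/13 + 392/13 = 50, on the frontier.)

258/13


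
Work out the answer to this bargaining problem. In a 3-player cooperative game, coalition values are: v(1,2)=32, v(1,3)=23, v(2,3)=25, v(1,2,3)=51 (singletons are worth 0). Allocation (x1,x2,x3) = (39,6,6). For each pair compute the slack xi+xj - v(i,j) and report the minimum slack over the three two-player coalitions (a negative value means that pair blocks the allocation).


Step 1: Slack for coalition (1,2): x1+x2 - v12 = 45 - 32 = 13
Step 2: Slack for coalition (1,3): x1+x3 - v13 = 45 - 23 = 22
Step 3: Slack for coalition (2,3): x2+x3 - v23 = 12 - 25 = -13
Step 4: Minimum slack = min(13, 22, -13) = -13, attained by (2,3); coalition (2,3) can block (slack < 0), so the allocation is not in the core

-13


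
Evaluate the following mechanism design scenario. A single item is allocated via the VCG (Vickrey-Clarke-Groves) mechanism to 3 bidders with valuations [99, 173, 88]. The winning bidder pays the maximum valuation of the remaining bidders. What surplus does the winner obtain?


Step 1: The winner is the agent with the highest value: agent 1 with value 173
Step 2: Values of other agents: [99, 88]
Step 3: VCG payment = max of others' values = 99
Step 4: Surplus = 173 - 99 = 74

74


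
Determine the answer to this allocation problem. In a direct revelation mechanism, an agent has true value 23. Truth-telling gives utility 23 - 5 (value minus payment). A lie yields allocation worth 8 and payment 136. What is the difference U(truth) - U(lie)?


Step 1: U(truth) = value - payment = 23 - 5 = 18
Step 2: U(lie) = allocation - payment = 8 - 136 = -128
Step 3: IC gap = 18 - (-128) = 146

146


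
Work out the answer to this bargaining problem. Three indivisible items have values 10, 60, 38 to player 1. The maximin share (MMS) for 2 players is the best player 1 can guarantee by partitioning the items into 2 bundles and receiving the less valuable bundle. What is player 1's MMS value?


Step 1: Item values = 10, 60, 38
Step 2: Enumerate all 2-bundle partitions and take the smaller bundle:
  Partition 1: {10} vs {60,38} -> bundles 10, 98; min = 10
  Partition 2: {60} vs {10,38} -> bundles 60, 48; min = 48
  Partition 3: {38} vs {10,60} -> bundles 38, 70; min = 38
Step 3: MMS = max(10, 48, 38) = 48

48


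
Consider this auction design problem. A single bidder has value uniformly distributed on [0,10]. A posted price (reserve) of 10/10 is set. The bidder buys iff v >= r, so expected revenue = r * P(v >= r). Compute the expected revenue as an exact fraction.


Step 1: Posted price r = 1, value support [0,10]
Step 2: P(v >= r) = (10 - 1)/10 = 9/10
Step 3: Expected revenue = r * P(v >= r) = 1 * 9/10
Step 4: Revenue = 9/10

9/10


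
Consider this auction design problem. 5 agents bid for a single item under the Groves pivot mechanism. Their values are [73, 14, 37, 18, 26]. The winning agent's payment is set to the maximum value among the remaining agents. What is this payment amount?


Step 1: The efficient winner is agent 0 with value 73
Step 2: Other agents' values: [14, 37, 18, 26]
Step 3: Pivot payment = max(others) = 37
Step 4: The winner pays 37

37


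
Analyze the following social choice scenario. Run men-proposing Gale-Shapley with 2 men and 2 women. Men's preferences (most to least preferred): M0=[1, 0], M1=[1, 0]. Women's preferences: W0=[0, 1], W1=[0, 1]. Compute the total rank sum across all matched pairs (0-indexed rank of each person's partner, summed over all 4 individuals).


Step 1: Run Gale-Shapley (men propose, women hold best offer):
  M0 proposes to W1; she accepts
  M1 proposes to W1; rejected
  M1 proposes to W0; she accepts
Step 2: Final matching: W0-M1, W1-M0
Step 3: 0-indexed ranks (man's rank of his match, then woman's): 1 + 1 + 0 + 0
Step 4: Total rank sum = 2

2


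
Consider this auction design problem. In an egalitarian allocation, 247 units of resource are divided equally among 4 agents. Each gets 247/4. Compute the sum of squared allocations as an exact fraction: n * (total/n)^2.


Step 1: Each agent's share = 247/4
Step 2: Square of each share = (247/4)^2 = 61009/16
Step 3: Sum of squares = 4 * 61009/16 = 61009/4

61009/4


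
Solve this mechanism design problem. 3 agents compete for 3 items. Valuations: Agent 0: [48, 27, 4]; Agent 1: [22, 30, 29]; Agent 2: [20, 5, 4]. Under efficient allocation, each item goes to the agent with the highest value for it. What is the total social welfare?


Step 1: For each item, find the maximum value among all agents.
Step 2: Item 0 -> Agent 0 (value 48)
Step 3: Item 1 -> Agent 1 (value 30)
Step 4: Item 2 -> Agent 1 (value 29)
Step 5: Total welfare = 48 + 30 + 29 = 107

107


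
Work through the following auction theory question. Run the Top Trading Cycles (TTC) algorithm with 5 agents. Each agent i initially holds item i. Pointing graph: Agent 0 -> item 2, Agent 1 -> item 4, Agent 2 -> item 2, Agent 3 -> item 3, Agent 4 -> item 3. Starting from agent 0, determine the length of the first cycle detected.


Step 1: Trace the pointer graph from agent 0: 0 -> 2 -> 2
Step 2: A cycle is detected when we revisit agent 2
Step 3: The cycle is: 2 -> 2
Step 4: Cycle length = 1

1


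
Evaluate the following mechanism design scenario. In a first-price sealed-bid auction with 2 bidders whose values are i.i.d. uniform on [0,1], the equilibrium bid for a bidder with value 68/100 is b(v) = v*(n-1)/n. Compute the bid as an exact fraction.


Step 1: The symmetric BNE bidding function is b(v) = v * (n-1) / n
Step 2: Substitute v = 17/25 and n = 2
Step 3: b = 17/25 * 1/2
Step 4: b = 17/50

17/50


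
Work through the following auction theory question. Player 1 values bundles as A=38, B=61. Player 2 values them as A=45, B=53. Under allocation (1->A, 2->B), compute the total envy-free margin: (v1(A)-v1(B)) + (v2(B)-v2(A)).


Step 1: Player 1's margin = v1(A) - v1(B) = 38 - 61 = -23
Step 2: Player 2's margin = v2(B) - v2(A) = 53 - 45 = 8
Step 3: Total margin = -23 + 8 = -15

-15


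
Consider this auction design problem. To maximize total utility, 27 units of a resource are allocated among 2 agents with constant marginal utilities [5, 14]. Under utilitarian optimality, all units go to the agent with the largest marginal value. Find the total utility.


Step 1: The marginal utilities are [5, 14]
Step 2: The highest marginal utility is 14
Step 3: All 27 units go to that agent
Step 4: Total utility = 14 * 27 = 378

378


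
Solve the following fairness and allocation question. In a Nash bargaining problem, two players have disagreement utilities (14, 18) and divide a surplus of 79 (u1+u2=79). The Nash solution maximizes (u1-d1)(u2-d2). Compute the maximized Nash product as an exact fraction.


Step 1: The Nash solution splits surplus symmetrically above the disagreement point
Step 2: u1 = (total + d1 - d2)/2 = (79 + 14 - 18)/2 = 75/2
Step 3: u2 = (total - d1 + d2)/2 = (79 - 14 + 18)/2 = 83/2
Step 4: Nash product = (75/2 - 14) * (83/2 - 18)
Step 5: = 47/2 * 47/2 = 2209/4

2209/4


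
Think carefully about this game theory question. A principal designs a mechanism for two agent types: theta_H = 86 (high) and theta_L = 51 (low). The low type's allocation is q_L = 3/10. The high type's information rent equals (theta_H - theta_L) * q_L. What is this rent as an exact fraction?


Step 1: theta_H - theta_L = 86 - 51 = 35
Step 2: Information rent = (theta_H - theta_L) * q_L
Step 3: = 35 * 3/10
Step 4: = 21/2

21/2


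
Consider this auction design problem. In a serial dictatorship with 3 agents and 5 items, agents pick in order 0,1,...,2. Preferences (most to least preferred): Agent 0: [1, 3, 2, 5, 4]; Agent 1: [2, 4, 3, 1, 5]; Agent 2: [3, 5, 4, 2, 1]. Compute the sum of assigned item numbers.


Step 1: Agent 0 picks item 1
Step 2: Agent 1 picks item 2
Step 3: Agent 2 picks item 3
Step 4: Sum = 1 + 2 + 3 = 6

6


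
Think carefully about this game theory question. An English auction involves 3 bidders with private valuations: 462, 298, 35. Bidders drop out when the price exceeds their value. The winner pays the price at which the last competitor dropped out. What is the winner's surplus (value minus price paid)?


Step 1: Identify the highest value: 462
Step 2: Identify the second-highest value: 298
Step 3: The final price = second-highest value = 298
Step 4: Surplus = 462 - 298 = 164

164


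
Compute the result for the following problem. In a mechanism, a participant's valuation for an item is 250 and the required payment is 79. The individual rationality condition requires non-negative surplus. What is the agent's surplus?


Step 1: Surplus = value - payment = 250 - 79 = 171
Step 2: IR is satisfied (surplus >= 0)

171


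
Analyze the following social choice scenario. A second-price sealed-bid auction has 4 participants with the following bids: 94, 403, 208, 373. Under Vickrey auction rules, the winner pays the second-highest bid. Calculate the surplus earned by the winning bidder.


Step 1: Sort bids in descending order: 403, 373, 208, 94
Step 2: The winning bid is the highest: 403
Step 3: The payment equals the second-highest bid: 373
Step 4: Surplus = winner's bid - payment = 403 - 373 = 30

30


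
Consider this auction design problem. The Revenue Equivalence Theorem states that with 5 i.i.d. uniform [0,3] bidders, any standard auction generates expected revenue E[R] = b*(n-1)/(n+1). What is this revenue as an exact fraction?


Step 1: By Revenue Equivalence, expected revenue = b*(n-1)/(n+1)
Step 2: Substituting n = 5, b = 3
Step 3: Revenue = 3*(5-1)/(5+1) = 3*4/6
Step 4: Revenue = 12/6 = 2

2


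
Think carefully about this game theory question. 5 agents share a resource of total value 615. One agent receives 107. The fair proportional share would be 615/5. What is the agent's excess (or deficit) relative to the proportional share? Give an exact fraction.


Step 1: Proportional share = 615/5 = 123
Step 2: Agent's actual allocation = 107
Step 3: Excess = 107 - 123 = -16

-16


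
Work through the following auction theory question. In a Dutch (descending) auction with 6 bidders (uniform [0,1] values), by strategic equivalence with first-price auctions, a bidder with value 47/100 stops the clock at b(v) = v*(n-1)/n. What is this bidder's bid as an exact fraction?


Step 1: Dutch auctions are strategically equivalent to first-price auctions
Step 2: The equilibrium bid is b(v) = v*(n-1)/n
Step 3: b = 47/100 * 5/6
Step 4: b = 47/120

47/120


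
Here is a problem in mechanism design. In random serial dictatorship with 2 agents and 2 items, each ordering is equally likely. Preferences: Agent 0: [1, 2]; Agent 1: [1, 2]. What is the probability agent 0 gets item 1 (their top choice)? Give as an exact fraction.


Step 1: Agent 0 wants item 1
Step 2: There are 2 possible orderings of agents
Step 3: In 1 orderings, agent 0 gets item 1
Step 4: Probability = 1/2

1/2


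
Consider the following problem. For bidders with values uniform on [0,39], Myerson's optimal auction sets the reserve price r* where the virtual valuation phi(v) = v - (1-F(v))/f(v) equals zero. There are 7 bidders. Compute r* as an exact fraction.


Step 1: For U[0,39], F(v) = v/39 and f(v) = 1/39
Step 2: phi(v) = v - (1 - v/39)/(1/39) = v - (39 - v) = 2v - 39
Step 3: Set phi(r*) = 0: 2r* - 39 = 0
Step 4: r* = 39/2 (the number of bidders n = 7 does not enter)

39/2


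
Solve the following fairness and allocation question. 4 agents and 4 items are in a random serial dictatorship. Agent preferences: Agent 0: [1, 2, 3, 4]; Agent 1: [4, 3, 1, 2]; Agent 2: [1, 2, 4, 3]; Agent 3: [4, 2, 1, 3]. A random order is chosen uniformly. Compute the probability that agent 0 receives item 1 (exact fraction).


Step 1: Agent 0 wants item 1
Step 2: There are 24 possible orderings of agents
Step 3: In 12 orderings, agent 0 gets item 1
Step 4: Probability = 12/24 = 1/2

1/2


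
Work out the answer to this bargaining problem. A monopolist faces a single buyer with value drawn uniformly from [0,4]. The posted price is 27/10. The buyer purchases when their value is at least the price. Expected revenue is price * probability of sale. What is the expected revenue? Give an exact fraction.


Step 1: Posted price r = 27/10, value support [0,4]
Step 2: P(v >= r) = (4 - 27/10)/4 = 13/40
Step 3: Expected revenue = r * P(v >= r) = 27/10 * 13/40
Step 4: Revenue = 351/400

351/400


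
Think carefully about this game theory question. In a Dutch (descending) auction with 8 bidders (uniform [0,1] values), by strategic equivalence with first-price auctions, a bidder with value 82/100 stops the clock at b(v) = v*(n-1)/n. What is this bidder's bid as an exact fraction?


Step 1: Dutch auctions are strategically equivalent to first-price auctions
Step 2: The equilibrium bid is b(v) = v*(n-1)/n
Step 3: b = 41/50 * 7/8
Step 4: b = 287/400

287/400


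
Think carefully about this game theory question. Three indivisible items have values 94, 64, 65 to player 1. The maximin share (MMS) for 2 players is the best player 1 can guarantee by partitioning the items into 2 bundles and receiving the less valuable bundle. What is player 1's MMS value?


Step 1: Item values = 94, 64, 65
Step 2: Enumerate all 2-bundle partitions and take the smaller bundle:
  Partition 1: {94} vs {64,65} -> bundles 94, 129; min = 94
  Partition 2: {64} vs {94,65} -> bundles 64, 159; min = 64
  Partition 3: {65} vs {94,64} -> bundles 65, 158; min = 65
Step 3: MMS = max(94, 64, 65) = 94

94


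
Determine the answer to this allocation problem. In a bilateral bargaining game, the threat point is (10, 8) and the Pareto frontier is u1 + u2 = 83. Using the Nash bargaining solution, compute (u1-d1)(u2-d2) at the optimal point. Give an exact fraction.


Step 1: The Nash solution splits surplus symmetrically above the disagreement point
Step 2: u1 = (total + d1 - d2)/2 = (83 + 10 - 8)/2 = 85/2
Step 3: u2 = (total - d1 + d2)/2 = (83 - 10 + 8)/2 = 81/2
Step 4: Nash product = (85/2 - 10) * (81/2 - 8)
Step 5: = 65/2 * 65/2 = 4225/4

4225/4


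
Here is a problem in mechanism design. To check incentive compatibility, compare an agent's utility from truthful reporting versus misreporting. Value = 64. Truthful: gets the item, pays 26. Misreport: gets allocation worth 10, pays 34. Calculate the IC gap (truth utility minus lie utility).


Step 1: U(truth) = value - payment = 64 - 26 = 38
Step 2: U(lie) = allocation - payment = 10 - 34 = -24
Step 3: IC gap = 38 - (-24) = 62

62


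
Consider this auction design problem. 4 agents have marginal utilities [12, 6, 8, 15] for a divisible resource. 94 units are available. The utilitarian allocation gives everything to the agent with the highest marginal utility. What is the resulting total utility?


Step 1: The marginal utilities are [12, 6, 8, 15]
Step 2: The highest marginal utility is 15
Step 3: All 94 units go to that agent
Step 4: Total utility = 15 * 94 = 1410

1410


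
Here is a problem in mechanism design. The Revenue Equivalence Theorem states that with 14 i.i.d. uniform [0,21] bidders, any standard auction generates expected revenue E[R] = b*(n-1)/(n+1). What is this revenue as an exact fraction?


Step 1: By Revenue Equivalence, expected revenue = b*(n-1)/(n+1)
Step 2: Substituting n = 14, b = 21
Step 3: Revenue = 21*(14-1)/(14+1) = 21*13/15
Step 4: Revenue = 273/15 = 91/5

91/5
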